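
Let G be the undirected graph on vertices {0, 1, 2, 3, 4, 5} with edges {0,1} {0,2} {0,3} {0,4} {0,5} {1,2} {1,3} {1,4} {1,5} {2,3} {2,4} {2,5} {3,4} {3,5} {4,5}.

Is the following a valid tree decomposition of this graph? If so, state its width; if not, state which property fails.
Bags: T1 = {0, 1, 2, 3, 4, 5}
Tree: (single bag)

Every vertex of G appears in some bag (union = {0, 1, 2, 3, 4, 5}); every edge is covered by a bag; and for each vertex v the set of bags containing v is connected in the bag tree. The decomposition is therefore valid. The largest bag has 6 vertices, so the width is 5.

Yes; width 5.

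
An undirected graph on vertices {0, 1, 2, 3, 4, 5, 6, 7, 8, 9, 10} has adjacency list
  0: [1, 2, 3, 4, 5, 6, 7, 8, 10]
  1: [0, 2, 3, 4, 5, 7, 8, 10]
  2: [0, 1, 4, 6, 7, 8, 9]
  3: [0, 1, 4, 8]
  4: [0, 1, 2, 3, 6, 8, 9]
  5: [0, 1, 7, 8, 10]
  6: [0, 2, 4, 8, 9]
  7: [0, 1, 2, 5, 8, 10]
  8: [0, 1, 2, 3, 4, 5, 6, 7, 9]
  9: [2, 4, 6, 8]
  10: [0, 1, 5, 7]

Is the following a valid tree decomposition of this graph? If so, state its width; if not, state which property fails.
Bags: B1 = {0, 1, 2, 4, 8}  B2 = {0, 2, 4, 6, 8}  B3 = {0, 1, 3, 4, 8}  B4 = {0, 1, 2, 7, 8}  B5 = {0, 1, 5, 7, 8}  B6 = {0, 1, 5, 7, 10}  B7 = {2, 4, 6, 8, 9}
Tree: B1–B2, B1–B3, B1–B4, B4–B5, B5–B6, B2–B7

Yes; width 4.

Vertex coverage: the bags together contain {0, 1, 2, 3, 4, 5, 6, 7, 8, 9, 10}, the full vertex set. Edge coverage: each edge of G has both endpoints in at least one bag. Running intersection: for every vertex, the bags containing it form a connected subtree. All three properties hold, so this is a valid tree decomposition of width max|bag| − 1 = 4, and hence tw(G) ≤ 4.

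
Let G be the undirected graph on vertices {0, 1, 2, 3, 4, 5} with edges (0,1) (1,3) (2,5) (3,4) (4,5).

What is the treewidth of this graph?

A width-1 tree decomposition is:
Bags: B1 = {2, 5}  B2 = {4, 5}  B3 = {3, 4}  B4 = {1, 3}  B5 = {0, 1}
Tree: B1–B2, B2–B3, B3–B4, B4–B5
The largest bag has 2 vertices, giving width 1; this decomposition certifies tw(G) ≤ 1. Since G has at least one edge (e.g. 2–5), it is not an edgeless graph, so tw(G) ≥ 1. Hence tw(G) = 1 exactly.

1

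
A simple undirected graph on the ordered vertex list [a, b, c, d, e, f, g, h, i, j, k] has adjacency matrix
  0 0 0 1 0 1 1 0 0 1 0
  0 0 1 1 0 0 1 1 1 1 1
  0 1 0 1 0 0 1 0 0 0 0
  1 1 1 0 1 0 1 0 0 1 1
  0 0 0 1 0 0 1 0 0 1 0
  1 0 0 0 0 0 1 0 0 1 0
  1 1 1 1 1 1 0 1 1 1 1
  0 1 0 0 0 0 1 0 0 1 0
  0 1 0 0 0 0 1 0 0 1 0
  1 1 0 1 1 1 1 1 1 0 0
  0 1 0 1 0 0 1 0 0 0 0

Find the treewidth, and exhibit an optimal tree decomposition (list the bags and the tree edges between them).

Each bag holds 4 vertices, so the decomposition has width 3, which upper-bounds the treewidth. Conversely, {d, e, g, j} is a clique of size 4, and the vertices of any clique must share a bag in every tree decomposition; so some bag has ≥ 4 vertices and tw(G) ≥ 3. The upper and lower bounds meet at 3, so that is the treewidth.

Treewidth 3.
Bags: B1 = {a, d, g, j}  B2 = {b, d, g, j}  B3 = {b, g, h, j}  B4 = {b, g, i, j}  B5 = {b, c, d, g}  B6 = {d, e, g, j}  B7 = {b, d, g, k}  B8 = {a, f, g, j}
Tree: B1–B2, B2–B3, B2–B4, B2–B5, B2–B6, B2–B7, B1–B8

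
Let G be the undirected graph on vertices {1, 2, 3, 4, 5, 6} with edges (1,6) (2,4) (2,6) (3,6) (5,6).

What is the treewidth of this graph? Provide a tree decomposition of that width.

The largest bag has 2 vertices, giving width 1; this decomposition certifies tw(G) ≤ 1. G has an edge, so its treewidth is at least 1. The upper and lower bounds meet at 1, so that is the treewidth.

Treewidth 1.
One such decomposition:
Bags: B1 = {2, 6}  B2 = {2, 4}  B3 = {1, 6}  B4 = {3, 6}  B5 = {5, 6}
Tree: B1–B2, B1–B3, B3–B4, B1–B5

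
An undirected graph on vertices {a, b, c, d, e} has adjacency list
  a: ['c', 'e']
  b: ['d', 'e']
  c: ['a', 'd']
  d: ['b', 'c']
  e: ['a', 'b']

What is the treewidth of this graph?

2

A width-2 tree decomposition is:
Bags: B1 = {b, d, e}  B2 = {a, d, e}  B3 = {a, c, d}
Tree: B1–B2, B2–B3
Each bag holds 3 vertices, so the decomposition has width 2, which upper-bounds the treewidth. Since d–b–e–a–c–d is a cycle in G, G is not acyclic. Forests are exactly the graphs of treewidth ≤ 1, so tw(G) ≥ 2. The upper and lower bounds meet at 2, so that is the treewidth.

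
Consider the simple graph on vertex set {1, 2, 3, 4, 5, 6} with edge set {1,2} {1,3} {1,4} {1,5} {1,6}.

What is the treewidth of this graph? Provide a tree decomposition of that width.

Treewidth 1.
One optimal decomposition is:
Bags: B1 = {1, 5}  B2 = {1, 2}  B3 = {1, 6}  B4 = {1, 4}  B5 = {1, 3}
Tree: B1–B2, B2–B3, B3–B4, B2–B5

Each bag holds 2 vertices, so the decomposition has width 1, which upper-bounds the treewidth. Since G has at least one edge (e.g. 5–1), it is not an edgeless graph, so tw(G) ≥ 1. Therefore the treewidth is 1.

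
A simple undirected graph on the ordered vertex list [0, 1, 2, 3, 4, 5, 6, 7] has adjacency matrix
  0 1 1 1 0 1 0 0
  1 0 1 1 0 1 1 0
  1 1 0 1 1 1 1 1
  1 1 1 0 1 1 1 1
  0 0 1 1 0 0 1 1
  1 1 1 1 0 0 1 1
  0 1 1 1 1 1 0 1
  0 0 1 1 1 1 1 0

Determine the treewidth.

4

A width-4 tree decomposition is:
Bags: B1 = {2, 3, 5, 6, 7}  B2 = {1, 2, 3, 5, 6}  B3 = {2, 3, 4, 6, 7}  B4 = {0, 1, 2, 3, 5}
Tree: B1–B2, B1–B3, B2–B4
The largest bag has 5 vertices, giving width 4; this decomposition certifies tw(G) ≤ 4. For the lower bound, the 5 vertices {2, 3, 4, 6, 7} are pairwise adjacent, and any tree decomposition puts a clique entirely inside one bag — forcing width ≥ 4. Therefore the treewidth is 4.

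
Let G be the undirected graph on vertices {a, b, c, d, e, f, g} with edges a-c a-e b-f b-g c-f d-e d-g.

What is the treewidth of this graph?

A width-2 tree decomposition is:
Bags: B1 = {b, c, f}  B2 = {a, b, c}  B3 = {a, b, e}  B4 = {b, d, e}  B5 = {b, d, g}
Tree: B1–B2, B2–B3, B3–B4, B4–B5
Every bag has size at most 3, so the width is 3 − 1 = 2 and tw(G) ≤ 2. For the lower bound, G contains the cycle b–f–c–a–e–d–g–b, so G is not a forest; only forests have treewidth ≤ 1, hence tw(G) ≥ 2. Hence tw(G) = 2 exactly.

2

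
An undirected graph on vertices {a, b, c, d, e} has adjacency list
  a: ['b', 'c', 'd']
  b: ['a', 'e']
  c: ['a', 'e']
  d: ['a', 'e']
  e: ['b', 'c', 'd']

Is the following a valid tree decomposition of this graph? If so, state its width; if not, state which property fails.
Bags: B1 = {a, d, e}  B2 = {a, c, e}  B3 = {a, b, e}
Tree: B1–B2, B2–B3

Yes; width 2.

Vertex coverage: the bags together contain {a, b, c, d, e}, the full vertex set. Edge coverage: each edge of G has both endpoints in at least one bag. Running intersection: for every vertex, the bags containing it form a connected subtree. All three properties hold, so this is a valid tree decomposition of width max|bag| − 1 = 2, and hence tw(G) ≤ 2.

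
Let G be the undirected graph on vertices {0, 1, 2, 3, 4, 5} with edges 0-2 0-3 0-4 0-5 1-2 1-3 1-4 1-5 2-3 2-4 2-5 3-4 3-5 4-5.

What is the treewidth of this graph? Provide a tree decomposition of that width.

The largest bag has 5 vertices, giving width 4; this decomposition certifies tw(G) ≤ 4. On the other hand G contains the 5-clique {0, 2, 3, 4, 5}. A clique must lie in a single bag of any decomposition, so no decomposition can have width below 4. The upper and lower bounds meet at 4, so that is the treewidth.

Treewidth 4.
One optimal decomposition is:
Bags: B1 = {0, 2, 3, 4, 5}  B2 = {1, 2, 3, 4, 5}
Tree: B1–B2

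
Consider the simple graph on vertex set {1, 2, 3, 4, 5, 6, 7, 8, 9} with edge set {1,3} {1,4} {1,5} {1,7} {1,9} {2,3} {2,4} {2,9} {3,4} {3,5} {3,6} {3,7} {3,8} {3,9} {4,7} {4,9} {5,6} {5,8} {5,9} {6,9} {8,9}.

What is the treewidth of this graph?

A width-3 tree decomposition is:
Bags: B1 = {1, 3, 5, 9}  B2 = {3, 5, 6, 9}  B3 = {1, 3, 4, 9}  B4 = {2, 3, 4, 9}  B5 = {1, 3, 4, 7}  B6 = {3, 5, 8, 9}
Tree: B1–B2, B1–B3, B3–B4, B3–B5, B1–B6
Each bag holds 4 vertices, so the decomposition has width 3, which upper-bounds the treewidth. On the other hand G contains the 4-clique {2, 3, 4, 9}. A clique must lie in a single bag of any decomposition, so no decomposition can have width below 3. Combining the bounds, tw(G) = 3.

3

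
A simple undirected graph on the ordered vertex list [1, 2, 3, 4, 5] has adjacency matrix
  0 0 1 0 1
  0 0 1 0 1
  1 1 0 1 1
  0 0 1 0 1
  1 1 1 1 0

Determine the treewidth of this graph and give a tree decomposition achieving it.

Treewidth 2.
One optimal decomposition is:
Bags: B1 = {2, 3, 5}  B2 = {1, 3, 5}  B3 = {3, 4, 5}
Tree: B1–B2, B1–B3

Each bag holds 3 vertices, so the decomposition has width 2, which upper-bounds the treewidth. Conversely, {1, 3, 5} is a clique of size 3, and the vertices of any clique must share a bag in every tree decomposition; so some bag has ≥ 3 vertices and tw(G) ≥ 2. The upper and lower bounds meet at 2, so that is the treewidth.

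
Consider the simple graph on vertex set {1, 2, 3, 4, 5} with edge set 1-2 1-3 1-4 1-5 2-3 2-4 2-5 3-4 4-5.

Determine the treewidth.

3

A width-3 tree decomposition is:
Bags: B1 = {1, 2, 4, 5}  B2 = {1, 2, 3, 4}
Tree: B1–B2
Each bag holds 4 vertices, so the decomposition has width 3, which upper-bounds the treewidth. On the other hand G contains the 4-clique {1, 2, 3, 4}. A clique must lie in a single bag of any decomposition, so no decomposition can have width below 3. Combining the bounds, tw(G) = 3.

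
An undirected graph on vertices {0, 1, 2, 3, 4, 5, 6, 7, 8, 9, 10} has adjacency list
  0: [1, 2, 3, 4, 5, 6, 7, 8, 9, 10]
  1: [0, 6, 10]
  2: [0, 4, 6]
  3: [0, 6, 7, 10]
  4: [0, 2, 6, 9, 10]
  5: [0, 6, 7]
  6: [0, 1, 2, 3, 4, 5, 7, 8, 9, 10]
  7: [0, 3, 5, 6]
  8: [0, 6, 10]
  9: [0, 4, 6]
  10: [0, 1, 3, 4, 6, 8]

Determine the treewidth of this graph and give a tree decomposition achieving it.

The largest bag has 4 vertices, giving width 3; this decomposition certifies tw(G) ≤ 3. Conversely, {0, 2, 4, 6} is a clique of size 4, and the vertices of any clique must share a bag in every tree decomposition; so some bag has ≥ 4 vertices and tw(G) ≥ 3. Hence tw(G) = 3 exactly.

Treewidth 3.
One optimal decomposition is:
Bags: B1 = {0, 3, 6, 10}  B2 = {0, 1, 6, 10}  B3 = {0, 4, 6, 10}  B4 = {0, 3, 6, 7}  B5 = {0, 4, 6, 9}  B6 = {0, 2, 4, 6}  B7 = {0, 5, 6, 7}  B8 = {0, 6, 8, 10}
Tree: B1–B2, B2–B3, B1–B4, B3–B5, B3–B6, B4–B7, B1–B8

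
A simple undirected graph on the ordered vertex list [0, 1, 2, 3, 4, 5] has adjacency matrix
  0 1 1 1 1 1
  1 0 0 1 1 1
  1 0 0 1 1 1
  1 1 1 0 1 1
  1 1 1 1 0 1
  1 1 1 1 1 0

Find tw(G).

A width-4 tree decomposition is:
Bags: B1 = {0, 2, 3, 4, 5}  B2 = {0, 1, 3, 4, 5}
Tree: B1–B2
Each bag holds 5 vertices, so the decomposition has width 4, which upper-bounds the treewidth. Conversely, {0, 1, 3, 4, 5} is a clique of size 5, and the vertices of any clique must share a bag in every tree decomposition; so some bag has ≥ 5 vertices and tw(G) ≥ 4. Hence tw(G) = 4 exactly.

4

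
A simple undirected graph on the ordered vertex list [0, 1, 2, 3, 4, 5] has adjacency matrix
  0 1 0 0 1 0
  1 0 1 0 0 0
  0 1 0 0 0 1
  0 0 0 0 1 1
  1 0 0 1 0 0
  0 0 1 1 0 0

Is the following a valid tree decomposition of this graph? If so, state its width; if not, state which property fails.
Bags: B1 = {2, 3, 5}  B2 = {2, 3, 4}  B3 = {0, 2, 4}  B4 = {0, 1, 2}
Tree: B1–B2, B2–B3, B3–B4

Checking the three conditions: (i) the bags cover all of {0, 1, 2, 3, 4, 5}; (ii) for each edge, some bag contains both endpoints; (iii) the bags containing any fixed vertex form a subtree. All hold, so the decomposition is valid with width 3 − 1 = 2.

Yes; width 2.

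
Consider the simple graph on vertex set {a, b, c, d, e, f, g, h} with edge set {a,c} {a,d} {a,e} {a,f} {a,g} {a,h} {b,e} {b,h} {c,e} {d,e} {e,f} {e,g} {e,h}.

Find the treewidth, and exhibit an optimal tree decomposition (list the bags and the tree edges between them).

Each bag holds 3 vertices, so the decomposition has width 2, which upper-bounds the treewidth. For the lower bound, the 3 vertices {a, d, e} are pairwise adjacent, and any tree decomposition puts a clique entirely inside one bag — forcing width ≥ 2. The upper and lower bounds meet at 2, so that is the treewidth.

Treewidth 2.
One such decomposition:
Bags: B1 = {a, e, h}  B2 = {a, d, e}  B3 = {a, e, f}  B4 = {b, e, h}  B5 = {a, c, e}  B6 = {a, e, g}
Tree: B1–B2, B2–B3, B1–B4, B1–B5, B3–B6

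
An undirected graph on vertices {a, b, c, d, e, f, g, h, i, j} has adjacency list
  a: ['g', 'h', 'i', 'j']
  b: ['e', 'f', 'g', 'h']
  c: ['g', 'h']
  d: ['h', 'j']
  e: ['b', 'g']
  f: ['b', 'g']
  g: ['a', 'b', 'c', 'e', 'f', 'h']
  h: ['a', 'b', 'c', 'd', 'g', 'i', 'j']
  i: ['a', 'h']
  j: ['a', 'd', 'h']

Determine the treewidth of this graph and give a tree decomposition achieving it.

Treewidth 2.
One such decomposition:
Bags: B1 = {a, h, j}  B2 = {a, g, h}  B3 = {d, h, j}  B4 = {b, g, h}  B5 = {c, g, h}  B6 = {a, h, i}  B7 = {b, f, g}  B8 = {b, e, g}
Tree: B1–B2, B1–B3, B2–B4, B2–B5, B2–B6, B4–B7, B4–B8

Every bag has size at most 3, so the width is 3 − 1 = 2 and tw(G) ≤ 2. Conversely, {b, e, g} is a clique of size 3, and the vertices of any clique must share a bag in every tree decomposition; so some bag has ≥ 3 vertices and tw(G) ≥ 2. Therefore the treewidth is 2.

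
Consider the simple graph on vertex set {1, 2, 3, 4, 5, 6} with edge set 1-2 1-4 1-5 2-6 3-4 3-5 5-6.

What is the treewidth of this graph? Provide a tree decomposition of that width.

Treewidth 2.
One optimal decomposition is:
Bags: B1 = {2, 5, 6}  B2 = {1, 2, 5}  B3 = {1, 3, 5}  B4 = {1, 3, 4}
Tree: B1–B2, B2–B3, B3–B4

Each bag holds 3 vertices, so the decomposition has width 2, which upper-bounds the treewidth. The edges 6–2–1–5–6 form a cycle, so G is not a tree and its treewidth is at least 2. Therefore the treewidth is 2.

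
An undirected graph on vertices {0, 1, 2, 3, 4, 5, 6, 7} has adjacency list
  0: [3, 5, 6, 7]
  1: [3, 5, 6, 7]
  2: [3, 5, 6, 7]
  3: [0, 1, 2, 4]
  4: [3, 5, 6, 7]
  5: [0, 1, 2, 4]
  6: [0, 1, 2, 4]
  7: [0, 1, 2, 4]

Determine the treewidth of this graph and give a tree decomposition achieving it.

Treewidth 4.
One optimal decomposition is:
Bags: B1 = {2, 3, 5, 6, 7}  B2 = {0, 3, 5, 6, 7}  B3 = {3, 4, 5, 6, 7}  B4 = {1, 3, 5, 6, 7}
Tree: B1–B2, B2–B3, B3–B4

Each bag holds 5 vertices, so the decomposition has width 4, which upper-bounds the treewidth. For the lower bound: the 5 vertex sets {2,7}, {0,6}, {4,5}, {3}, {1} are disjoint, each induces a connected subgraph, and every pair is joined by at least one edge of G. Contracting each set to a single vertex therefore yields K_{5} as a minor, and since treewidth is minor-monotone, tw(G) ≥ tw(K_{5}) = 4. The upper and lower bounds meet at 4, so that is the treewidth.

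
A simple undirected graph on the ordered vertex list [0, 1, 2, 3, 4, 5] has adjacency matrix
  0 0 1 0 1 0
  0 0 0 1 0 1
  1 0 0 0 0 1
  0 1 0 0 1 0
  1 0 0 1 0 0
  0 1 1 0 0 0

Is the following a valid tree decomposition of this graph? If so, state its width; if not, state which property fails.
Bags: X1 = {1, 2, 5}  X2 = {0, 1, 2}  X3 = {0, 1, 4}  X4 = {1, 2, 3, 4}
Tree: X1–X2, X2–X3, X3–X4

A tree decomposition must satisfy three properties: every vertex lies in some bag; for every edge, both endpoints lie together in some bag; and for every vertex, the bags containing it form a connected subtree. Here bags containing vertex 2 are not connected in the tree, so the decomposition is invalid.

No — bags containing vertex 2 are not connected in the tree.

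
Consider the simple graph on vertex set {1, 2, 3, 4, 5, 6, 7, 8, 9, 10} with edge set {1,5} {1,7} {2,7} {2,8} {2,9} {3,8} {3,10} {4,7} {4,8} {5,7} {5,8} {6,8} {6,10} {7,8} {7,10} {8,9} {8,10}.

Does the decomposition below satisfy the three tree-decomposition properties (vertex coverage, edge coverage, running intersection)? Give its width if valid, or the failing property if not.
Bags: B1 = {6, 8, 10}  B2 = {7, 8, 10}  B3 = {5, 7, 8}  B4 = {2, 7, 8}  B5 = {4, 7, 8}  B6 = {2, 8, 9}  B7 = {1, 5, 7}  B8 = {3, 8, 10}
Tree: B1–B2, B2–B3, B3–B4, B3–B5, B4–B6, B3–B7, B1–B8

Every vertex of G appears in some bag (union = {1, 2, 3, 4, 5, 6, 7, 8, 9, 10}); every edge is covered by a bag; and for each vertex v the set of bags containing v is connected in the bag tree. The decomposition is therefore valid. The largest bag has 3 vertices, so the width is 2.

Yes; width 2.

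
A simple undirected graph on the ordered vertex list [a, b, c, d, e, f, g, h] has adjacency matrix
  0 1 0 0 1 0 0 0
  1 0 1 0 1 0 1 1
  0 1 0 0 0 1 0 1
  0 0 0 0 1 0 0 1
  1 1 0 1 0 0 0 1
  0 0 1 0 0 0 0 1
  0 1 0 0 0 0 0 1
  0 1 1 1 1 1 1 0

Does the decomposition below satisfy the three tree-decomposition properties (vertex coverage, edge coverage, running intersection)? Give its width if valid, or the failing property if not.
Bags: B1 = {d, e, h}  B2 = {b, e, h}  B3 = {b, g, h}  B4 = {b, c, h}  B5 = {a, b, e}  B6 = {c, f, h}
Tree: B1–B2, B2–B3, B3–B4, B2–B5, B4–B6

Yes; width 2.

Checking the three conditions: (i) the bags cover all of {a, b, c, d, e, f, g, h}; (ii) for each edge, some bag contains both endpoints; (iii) the bags containing any fixed vertex form a subtree. All hold, so the decomposition is valid with width 3 − 1 = 2.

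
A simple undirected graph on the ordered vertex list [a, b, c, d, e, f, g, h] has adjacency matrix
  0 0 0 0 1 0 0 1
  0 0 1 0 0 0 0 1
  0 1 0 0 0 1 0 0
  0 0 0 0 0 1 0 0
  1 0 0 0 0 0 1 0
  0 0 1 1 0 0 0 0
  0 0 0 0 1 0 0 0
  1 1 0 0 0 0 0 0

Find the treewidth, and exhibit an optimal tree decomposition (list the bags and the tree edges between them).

The largest bag has 2 vertices, giving width 1; this decomposition certifies tw(G) ≤ 1. G has an edge, so its treewidth is at least 1. Therefore the treewidth is 1.

Treewidth 1.
One such decomposition:
Bags: B1 = {d, f}  B2 = {c, f}  B3 = {b, c}  B4 = {b, h}  B5 = {a, h}  B6 = {a, e}  B7 = {e, g}
Tree: B1–B2, B2–B3, B3–B4, B4–B5, B5–B6, B6–B7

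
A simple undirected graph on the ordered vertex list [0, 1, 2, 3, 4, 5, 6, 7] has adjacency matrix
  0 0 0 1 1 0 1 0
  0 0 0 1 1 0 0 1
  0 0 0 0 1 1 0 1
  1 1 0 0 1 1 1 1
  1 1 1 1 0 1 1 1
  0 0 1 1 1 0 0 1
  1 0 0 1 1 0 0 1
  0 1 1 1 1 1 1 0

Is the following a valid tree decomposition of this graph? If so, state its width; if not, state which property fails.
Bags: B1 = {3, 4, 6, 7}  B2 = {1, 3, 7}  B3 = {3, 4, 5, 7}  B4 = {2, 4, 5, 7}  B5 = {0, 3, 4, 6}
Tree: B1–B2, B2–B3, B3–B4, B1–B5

A tree decomposition must satisfy three properties: every vertex lies in some bag; for every edge, both endpoints lie together in some bag; and for every vertex, the bags containing it form a connected subtree. Here edge (4,1) lies in no bag, so the decomposition is invalid.

No — edge (4,1) lies in no bag.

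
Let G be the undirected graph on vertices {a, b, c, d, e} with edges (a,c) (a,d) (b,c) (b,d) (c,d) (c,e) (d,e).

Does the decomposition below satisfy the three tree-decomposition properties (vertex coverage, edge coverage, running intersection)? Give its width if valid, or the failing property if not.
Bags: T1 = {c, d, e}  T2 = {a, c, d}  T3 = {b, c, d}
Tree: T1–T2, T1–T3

Yes; width 2.

Vertex coverage: the bags together contain {a, b, c, d, e}, the full vertex set. Edge coverage: each edge of G has both endpoints in at least one bag. Running intersection: for every vertex, the bags containing it form a connected subtree. All three properties hold, so this is a valid tree decomposition of width max|bag| − 1 = 2, and hence tw(G) ≤ 2.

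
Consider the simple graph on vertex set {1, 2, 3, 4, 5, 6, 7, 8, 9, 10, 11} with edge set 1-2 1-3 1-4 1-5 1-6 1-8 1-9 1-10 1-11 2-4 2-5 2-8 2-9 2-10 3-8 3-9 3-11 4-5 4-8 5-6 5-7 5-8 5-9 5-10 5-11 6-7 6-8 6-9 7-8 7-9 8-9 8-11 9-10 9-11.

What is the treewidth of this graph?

4

A width-4 tree decomposition is:
Bags: B1 = {1, 2, 5, 8, 9}  B2 = {1, 2, 5, 9, 10}  B3 = {1, 5, 8, 9, 11}  B4 = {1, 3, 8, 9, 11}  B5 = {1, 2, 4, 5, 8}  B6 = {1, 5, 6, 8, 9}  B7 = {5, 6, 7, 8, 9}
Tree: B1–B2, B1–B3, B3–B4, B1–B5, B1–B6, B6–B7
Every bag has size at most 5, so the width is 5 − 1 = 4 and tw(G) ≤ 4. On the other hand G contains the 5-clique {1, 3, 8, 9, 11}. A clique must lie in a single bag of any decomposition, so no decomposition can have width below 4. Therefore the treewidth is 4.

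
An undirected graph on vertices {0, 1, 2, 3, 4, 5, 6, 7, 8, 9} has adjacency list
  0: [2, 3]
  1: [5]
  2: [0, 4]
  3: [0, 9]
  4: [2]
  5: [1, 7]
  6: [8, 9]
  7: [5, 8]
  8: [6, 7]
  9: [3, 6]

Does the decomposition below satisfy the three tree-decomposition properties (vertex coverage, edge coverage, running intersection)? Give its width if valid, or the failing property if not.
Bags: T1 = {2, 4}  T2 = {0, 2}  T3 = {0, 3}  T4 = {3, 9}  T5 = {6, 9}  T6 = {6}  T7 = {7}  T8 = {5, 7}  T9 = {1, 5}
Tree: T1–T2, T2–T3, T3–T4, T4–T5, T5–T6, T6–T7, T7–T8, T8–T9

A tree decomposition must satisfy three properties: every vertex lies in some bag; for every edge, both endpoints lie together in some bag; and for every vertex, the bags containing it form a connected subtree. Here vertex 8 appears in no bag, so the decomposition is invalid.

No — vertex 8 appears in no bag.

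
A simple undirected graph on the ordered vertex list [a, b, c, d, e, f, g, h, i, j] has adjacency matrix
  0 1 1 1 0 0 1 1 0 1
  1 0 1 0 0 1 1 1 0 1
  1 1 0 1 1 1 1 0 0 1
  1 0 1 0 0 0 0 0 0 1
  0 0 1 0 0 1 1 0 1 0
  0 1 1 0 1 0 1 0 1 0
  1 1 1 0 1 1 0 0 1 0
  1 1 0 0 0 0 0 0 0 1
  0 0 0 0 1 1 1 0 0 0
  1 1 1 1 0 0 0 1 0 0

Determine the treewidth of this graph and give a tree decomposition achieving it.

Treewidth 3.
Bags: B1 = {a, b, c, g}  B2 = {a, b, c, j}  B3 = {b, c, f, g}  B4 = {c, e, f, g}  B5 = {a, b, h, j}  B6 = {e, f, g, i}  B7 = {a, c, d, j}
Tree: B1–B2, B1–B3, B3–B4, B2–B5, B4–B6, B2–B7

Each bag holds 4 vertices, so the decomposition has width 3, which upper-bounds the treewidth. On the other hand G contains the 4-clique {a, b, h, j}. A clique must lie in a single bag of any decomposition, so no decomposition can have width below 3. Combining the bounds, tw(G) = 3.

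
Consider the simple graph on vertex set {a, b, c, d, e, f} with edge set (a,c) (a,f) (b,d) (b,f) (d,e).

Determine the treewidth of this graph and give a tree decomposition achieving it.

Treewidth 1.
Bags: B1 = {d, e}  B2 = {b, d}  B3 = {b, f}  B4 = {a, f}  B5 = {a, c}
Tree: B1–B2, B2–B3, B3–B4, B4–B5

Every bag has size at most 2, so the width is 2 − 1 = 1 and tw(G) ≤ 1. Since G has at least one edge (e.g. e–d), it is not an edgeless graph, so tw(G) ≥ 1. Combining the bounds, tw(G) = 1.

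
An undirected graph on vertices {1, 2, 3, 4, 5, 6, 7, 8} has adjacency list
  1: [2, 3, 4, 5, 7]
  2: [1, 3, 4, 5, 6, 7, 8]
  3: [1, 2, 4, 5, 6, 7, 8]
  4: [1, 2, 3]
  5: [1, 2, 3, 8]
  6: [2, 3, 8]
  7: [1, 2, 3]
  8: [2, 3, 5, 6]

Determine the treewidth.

3

A width-3 tree decomposition is:
Bags: B1 = {1, 2, 3, 7}  B2 = {1, 2, 3, 5}  B3 = {1, 2, 3, 4}  B4 = {2, 3, 5, 8}  B5 = {2, 3, 6, 8}
Tree: B1–B2, B1–B3, B2–B4, B4–B5
Every bag has size at most 4, so the width is 4 − 1 = 3 and tw(G) ≤ 3. On the other hand G contains the 4-clique {2, 3, 5, 8}. A clique must lie in a single bag of any decomposition, so no decomposition can have width below 3. Hence tw(G) = 3 exactly.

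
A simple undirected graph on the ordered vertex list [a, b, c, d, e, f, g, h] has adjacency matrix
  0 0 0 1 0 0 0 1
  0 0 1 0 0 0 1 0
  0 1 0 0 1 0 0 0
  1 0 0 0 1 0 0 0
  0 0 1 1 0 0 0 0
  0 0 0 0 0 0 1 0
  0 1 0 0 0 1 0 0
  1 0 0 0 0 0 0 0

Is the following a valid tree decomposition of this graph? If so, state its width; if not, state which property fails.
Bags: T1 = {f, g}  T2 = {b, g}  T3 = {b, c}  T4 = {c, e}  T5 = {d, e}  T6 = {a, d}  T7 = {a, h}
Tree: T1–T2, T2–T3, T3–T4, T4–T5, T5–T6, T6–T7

Yes; width 1.

Vertex coverage: the bags together contain {a, b, c, d, e, f, g, h}, the full vertex set. Edge coverage: each edge of G has both endpoints in at least one bag. Running intersection: for every vertex, the bags containing it form a connected subtree. All three properties hold, so this is a valid tree decomposition of width max|bag| − 1 = 1, and hence tw(G) ≤ 1.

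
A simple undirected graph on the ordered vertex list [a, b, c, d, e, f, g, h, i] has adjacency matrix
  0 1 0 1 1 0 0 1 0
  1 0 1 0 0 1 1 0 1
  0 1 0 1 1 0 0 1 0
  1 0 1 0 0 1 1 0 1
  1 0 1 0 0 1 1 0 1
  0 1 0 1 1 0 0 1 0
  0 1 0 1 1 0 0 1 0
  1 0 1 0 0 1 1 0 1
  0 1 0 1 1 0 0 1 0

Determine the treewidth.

A width-4 tree decomposition is:
Bags: B1 = {b, d, e, f, h}  B2 = {a, b, d, e, h}  B3 = {b, d, e, h, i}  B4 = {b, c, d, e, h}  B5 = {b, d, e, g, h}
Tree: B1–B2, B2–B3, B3–B4, B4–B5
Every bag has size at most 5, so the width is 5 − 1 = 4 and tw(G) ≤ 4. For the lower bound: the 5 vertex sets {e,f}, {a,b}, {d,i}, {h}, {c} are disjoint, each induces a connected subgraph, and every pair is joined by at least one edge of G. Contracting each set to a single vertex therefore yields K_{5} as a minor, and since treewidth is minor-monotone, tw(G) ≥ tw(K_{5}) = 4. The upper and lower bounds meet at 4, so that is the treewidth.

4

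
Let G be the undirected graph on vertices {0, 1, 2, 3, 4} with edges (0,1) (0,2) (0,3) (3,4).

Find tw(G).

A width-1 tree decomposition is:
Bags: B1 = {0, 1}  B2 = {0, 2}  B3 = {0, 3}  B4 = {3, 4}
Tree: B1–B2, B2–B3, B3–B4
The largest bag has 2 vertices, giving width 1; this decomposition certifies tw(G) ≤ 1. Any graph with an edge has treewidth ≥ 1, and G has the edge 1–0. Combining the bounds, tw(G) = 1.

1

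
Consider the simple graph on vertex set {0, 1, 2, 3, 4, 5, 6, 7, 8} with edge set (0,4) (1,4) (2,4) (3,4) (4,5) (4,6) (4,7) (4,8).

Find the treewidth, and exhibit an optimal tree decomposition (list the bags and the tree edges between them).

Treewidth 1.
One such decomposition:
Bags: B1 = {0, 4}  B2 = {4, 6}  B3 = {3, 4}  B4 = {2, 4}  B5 = {4, 5}  B6 = {4, 8}  B7 = {4, 7}  B8 = {1, 4}
Tree: B1–B2, B1–B3, B2–B4, B1–B5, B2–B6, B1–B7, B5–B8

The largest bag has 2 vertices, giving width 1; this decomposition certifies tw(G) ≤ 1. G has an edge, so its treewidth is at least 1. Hence tw(G) = 1 exactly.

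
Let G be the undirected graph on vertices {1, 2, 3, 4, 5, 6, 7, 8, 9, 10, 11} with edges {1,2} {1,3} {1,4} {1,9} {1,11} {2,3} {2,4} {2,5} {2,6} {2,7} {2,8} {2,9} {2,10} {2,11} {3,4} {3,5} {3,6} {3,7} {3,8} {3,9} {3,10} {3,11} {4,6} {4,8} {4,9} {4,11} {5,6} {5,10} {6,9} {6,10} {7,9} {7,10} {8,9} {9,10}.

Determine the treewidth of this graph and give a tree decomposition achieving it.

Every bag has size at most 5, so the width is 5 − 1 = 4 and tw(G) ≤ 4. Conversely, {2, 3, 6, 9, 10} is a clique of size 5, and the vertices of any clique must share a bag in every tree decomposition; so some bag has ≥ 5 vertices and tw(G) ≥ 4. Combining the bounds, tw(G) = 4.

Treewidth 4.
One optimal decomposition is:
Bags: B1 = {2, 3, 4, 6, 9}  B2 = {2, 3, 6, 9, 10}  B3 = {2, 3, 5, 6, 10}  B4 = {1, 2, 3, 4, 9}  B5 = {2, 3, 7, 9, 10}  B6 = {1, 2, 3, 4, 11}  B7 = {2, 3, 4, 8, 9}
Tree: B1–B2, B2–B3, B1–B4, B2–B5, B4–B6, B4–B7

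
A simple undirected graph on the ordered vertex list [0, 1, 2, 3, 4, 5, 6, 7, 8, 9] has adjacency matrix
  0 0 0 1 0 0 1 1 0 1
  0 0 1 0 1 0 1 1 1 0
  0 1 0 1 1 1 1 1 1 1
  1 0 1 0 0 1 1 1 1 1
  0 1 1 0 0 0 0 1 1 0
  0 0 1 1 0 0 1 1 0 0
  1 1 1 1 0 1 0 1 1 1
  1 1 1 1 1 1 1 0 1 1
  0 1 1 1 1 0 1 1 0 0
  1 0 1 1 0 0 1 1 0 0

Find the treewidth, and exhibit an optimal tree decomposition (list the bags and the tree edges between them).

Treewidth 4.
One such decomposition:
Bags: B1 = {2, 3, 6, 7, 8}  B2 = {2, 3, 6, 7, 9}  B3 = {1, 2, 6, 7, 8}  B4 = {2, 3, 5, 6, 7}  B5 = {1, 2, 4, 7, 8}  B6 = {0, 3, 6, 7, 9}
Tree: B1–B2, B1–B3, B2–B4, B3–B5, B2–B6

Every bag has size at most 5, so the width is 5 − 1 = 4 and tw(G) ≤ 4. Conversely, {0, 3, 6, 7, 9} is a clique of size 5, and the vertices of any clique must share a bag in every tree decomposition; so some bag has ≥ 5 vertices and tw(G) ≥ 4. The upper and lower bounds meet at 4, so that is the treewidth.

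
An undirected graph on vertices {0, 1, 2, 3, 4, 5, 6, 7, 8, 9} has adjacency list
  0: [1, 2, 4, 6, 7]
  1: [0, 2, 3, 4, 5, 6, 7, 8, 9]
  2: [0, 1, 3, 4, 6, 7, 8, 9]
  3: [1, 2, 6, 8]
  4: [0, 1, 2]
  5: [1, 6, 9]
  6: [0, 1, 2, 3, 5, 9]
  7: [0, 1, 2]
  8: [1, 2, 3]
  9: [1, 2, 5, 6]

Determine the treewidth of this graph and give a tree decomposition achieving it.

Treewidth 3.
One such decomposition:
Bags: B1 = {0, 1, 2, 6}  B2 = {1, 2, 6, 9}  B3 = {1, 2, 3, 6}  B4 = {1, 5, 6, 9}  B5 = {1, 2, 3, 8}  B6 = {0, 1, 2, 4}  B7 = {0, 1, 2, 7}
Tree: B1–B2, B1–B3, B2–B4, B3–B5, B1–B6, B6–B7

The largest bag has 4 vertices, giving width 3; this decomposition certifies tw(G) ≤ 3. For the lower bound, the 4 vertices {0, 1, 2, 4} are pairwise adjacent, and any tree decomposition puts a clique entirely inside one bag — forcing width ≥ 3. The upper and lower bounds meet at 3, so that is the treewidth.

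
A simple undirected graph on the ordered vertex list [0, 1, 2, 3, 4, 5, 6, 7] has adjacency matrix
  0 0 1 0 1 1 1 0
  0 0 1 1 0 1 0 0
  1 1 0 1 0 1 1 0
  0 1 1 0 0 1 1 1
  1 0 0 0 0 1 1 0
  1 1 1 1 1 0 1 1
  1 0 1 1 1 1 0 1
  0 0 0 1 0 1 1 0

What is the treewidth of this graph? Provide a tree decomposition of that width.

The largest bag has 4 vertices, giving width 3; this decomposition certifies tw(G) ≤ 3. On the other hand G contains the 4-clique {1, 2, 3, 5}. A clique must lie in a single bag of any decomposition, so no decomposition can have width below 3. Combining the bounds, tw(G) = 3.

Treewidth 3.
One such decomposition:
Bags: B1 = {2, 3, 5, 6}  B2 = {0, 2, 5, 6}  B3 = {0, 4, 5, 6}  B4 = {1, 2, 3, 5}  B5 = {3, 5, 6, 7}
Tree: B1–B2, B2–B3, B1–B4, B1–B5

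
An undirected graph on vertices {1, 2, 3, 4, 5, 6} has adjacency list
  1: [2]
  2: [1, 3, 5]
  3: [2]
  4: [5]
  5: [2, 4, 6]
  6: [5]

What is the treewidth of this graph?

A width-1 tree decomposition is:
Bags: B1 = {4, 5}  B2 = {5, 6}  B3 = {2, 5}  B4 = {2, 3}  B5 = {1, 2}
Tree: B1–B2, B2–B3, B3–B4, B3–B5
Every bag has size at most 2, so the width is 2 − 1 = 1 and tw(G) ≤ 1. Any graph with an edge has treewidth ≥ 1, and G has the edge 4–5. Hence tw(G) = 1 exactly.

1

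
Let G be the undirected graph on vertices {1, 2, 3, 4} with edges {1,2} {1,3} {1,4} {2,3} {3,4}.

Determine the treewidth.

2

A width-2 tree decomposition is:
Bags: B1 = {1, 2, 3}  B2 = {1, 3, 4}
Tree: B1–B2
Each bag holds 3 vertices, so the decomposition has width 2, which upper-bounds the treewidth. On the other hand G contains the 3-clique {1, 2, 3}. A clique must lie in a single bag of any decomposition, so no decomposition can have width below 2. Hence tw(G) = 2 exactly.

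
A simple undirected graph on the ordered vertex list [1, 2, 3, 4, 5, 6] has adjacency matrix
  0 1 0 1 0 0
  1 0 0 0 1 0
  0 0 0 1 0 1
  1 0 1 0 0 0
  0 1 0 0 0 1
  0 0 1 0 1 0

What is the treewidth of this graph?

A width-2 tree decomposition is:
Bags: B1 = {1, 3, 4}  B2 = {1, 2, 3}  B3 = {2, 3, 5}  B4 = {3, 5, 6}
Tree: B1–B2, B2–B3, B3–B4
The largest bag has 3 vertices, giving width 2; this decomposition certifies tw(G) ≤ 2. Since 3–4–1–2–5–6–3 is a cycle in G, G is not acyclic. Forests are exactly the graphs of treewidth ≤ 1, so tw(G) ≥ 2. Combining the bounds, tw(G) = 2.

2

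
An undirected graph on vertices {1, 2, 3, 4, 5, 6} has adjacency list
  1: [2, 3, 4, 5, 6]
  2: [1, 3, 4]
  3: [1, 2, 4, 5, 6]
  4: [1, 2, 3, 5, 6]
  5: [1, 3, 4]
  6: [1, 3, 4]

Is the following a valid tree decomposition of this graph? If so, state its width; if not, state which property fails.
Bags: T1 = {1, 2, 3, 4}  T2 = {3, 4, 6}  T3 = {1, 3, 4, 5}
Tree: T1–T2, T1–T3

A tree decomposition must satisfy three properties: every vertex lies in some bag; for every edge, both endpoints lie together in some bag; and for every vertex, the bags containing it form a connected subtree. Here edge (1,6) lies in no bag, so the decomposition is invalid.

No — edge (1,6) lies in no bag.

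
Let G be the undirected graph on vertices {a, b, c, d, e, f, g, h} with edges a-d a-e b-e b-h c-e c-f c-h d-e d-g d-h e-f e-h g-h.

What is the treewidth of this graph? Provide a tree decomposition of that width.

The largest bag has 3 vertices, giving width 2; this decomposition certifies tw(G) ≤ 2. For the lower bound, the 3 vertices {d, g, h} are pairwise adjacent, and any tree decomposition puts a clique entirely inside one bag — forcing width ≥ 2. The upper and lower bounds meet at 2, so that is the treewidth.

Treewidth 2.
One such decomposition:
Bags: B1 = {d, g, h}  B2 = {d, e, h}  B3 = {b, e, h}  B4 = {a, d, e}  B5 = {c, e, h}  B6 = {c, e, f}
Tree: B1–B2, B2–B3, B2–B4, B3–B5, B5–B6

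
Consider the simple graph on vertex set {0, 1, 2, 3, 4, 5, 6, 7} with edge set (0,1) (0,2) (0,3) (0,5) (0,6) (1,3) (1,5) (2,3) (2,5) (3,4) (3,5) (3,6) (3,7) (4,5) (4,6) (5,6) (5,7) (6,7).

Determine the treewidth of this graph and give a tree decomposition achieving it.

Treewidth 3.
Bags: B1 = {3, 5, 6, 7}  B2 = {0, 3, 5, 6}  B3 = {0, 1, 3, 5}  B4 = {3, 4, 5, 6}  B5 = {0, 2, 3, 5}
Tree: B1–B2, B2–B3, B2–B4, B3–B5

Each bag holds 4 vertices, so the decomposition has width 3, which upper-bounds the treewidth. On the other hand G contains the 4-clique {0, 1, 3, 5}. A clique must lie in a single bag of any decomposition, so no decomposition can have width below 3. Hence tw(G) = 3 exactly.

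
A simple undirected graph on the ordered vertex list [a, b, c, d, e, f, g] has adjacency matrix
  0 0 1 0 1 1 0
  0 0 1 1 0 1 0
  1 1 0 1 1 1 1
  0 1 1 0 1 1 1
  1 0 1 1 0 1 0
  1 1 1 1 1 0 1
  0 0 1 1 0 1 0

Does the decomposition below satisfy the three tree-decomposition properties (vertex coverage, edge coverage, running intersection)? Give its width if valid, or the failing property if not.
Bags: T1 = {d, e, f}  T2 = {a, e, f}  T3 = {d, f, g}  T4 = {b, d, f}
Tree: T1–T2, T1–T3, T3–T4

A tree decomposition must satisfy three properties: every vertex lies in some bag; for every edge, both endpoints lie together in some bag; and for every vertex, the bags containing it form a connected subtree. Here vertex c appears in no bag, so the decomposition is invalid.

No — vertex c appears in no bag.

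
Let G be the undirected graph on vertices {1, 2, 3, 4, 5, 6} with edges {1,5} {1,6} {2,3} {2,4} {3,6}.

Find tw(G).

A width-1 tree decomposition is:
Bags: B1 = {2, 4}  B2 = {2, 3}  B3 = {3, 6}  B4 = {1, 6}  B5 = {1, 5}
Tree: B1–B2, B2–B3, B3–B4, B4–B5
The largest bag has 2 vertices, giving width 1; this decomposition certifies tw(G) ≤ 1. G has an edge, so its treewidth is at least 1. Therefore the treewidth is 1.

1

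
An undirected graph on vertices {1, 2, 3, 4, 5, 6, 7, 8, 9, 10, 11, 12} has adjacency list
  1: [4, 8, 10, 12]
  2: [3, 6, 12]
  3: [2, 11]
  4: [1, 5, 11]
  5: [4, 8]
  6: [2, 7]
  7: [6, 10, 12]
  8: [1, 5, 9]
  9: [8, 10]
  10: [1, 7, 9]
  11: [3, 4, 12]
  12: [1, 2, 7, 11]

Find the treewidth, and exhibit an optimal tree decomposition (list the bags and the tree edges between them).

Treewidth 3.
Bags: B1 = {2, 3, 6, 7}  B2 = {2, 3, 7, 12}  B3 = {3, 7, 11, 12}  B4 = {7, 10, 11, 12}  B5 = {1, 10, 11, 12}  B6 = {1, 4, 10, 11}  B7 = {1, 4, 9, 10}  B8 = {1, 4, 8, 9}  B9 = {4, 5, 8, 9}
Tree: B1–B2, B2–B3, B3–B4, B4–B5, B5–B6, B6–B7, B7–B8, B8–B9

The largest bag has 4 vertices, giving width 3; this decomposition certifies tw(G) ≤ 3. For the lower bound: the 4 vertex sets {2,3,6}, {7}, {12}, {1,4,10,11} are disjoint, each induces a connected subgraph, and every pair is joined by at least one edge of G. Contracting each set to a single vertex therefore yields K_{4} as a minor, and since treewidth is minor-monotone, tw(G) ≥ tw(K_{4}) = 3. Therefore the treewidth is 3.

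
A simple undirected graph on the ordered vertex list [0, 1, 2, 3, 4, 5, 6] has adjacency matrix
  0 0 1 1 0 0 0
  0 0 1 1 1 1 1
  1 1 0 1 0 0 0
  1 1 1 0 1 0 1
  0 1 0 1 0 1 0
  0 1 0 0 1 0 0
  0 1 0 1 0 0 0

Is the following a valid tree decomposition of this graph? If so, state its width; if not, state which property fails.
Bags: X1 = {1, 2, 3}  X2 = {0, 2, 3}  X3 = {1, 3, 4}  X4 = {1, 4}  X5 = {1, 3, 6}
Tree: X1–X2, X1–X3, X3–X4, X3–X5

No — vertex 5 appears in no bag.

A tree decomposition must satisfy three properties: every vertex lies in some bag; for every edge, both endpoints lie together in some bag; and for every vertex, the bags containing it form a connected subtree. Here vertex 5 appears in no bag, so the decomposition is invalid.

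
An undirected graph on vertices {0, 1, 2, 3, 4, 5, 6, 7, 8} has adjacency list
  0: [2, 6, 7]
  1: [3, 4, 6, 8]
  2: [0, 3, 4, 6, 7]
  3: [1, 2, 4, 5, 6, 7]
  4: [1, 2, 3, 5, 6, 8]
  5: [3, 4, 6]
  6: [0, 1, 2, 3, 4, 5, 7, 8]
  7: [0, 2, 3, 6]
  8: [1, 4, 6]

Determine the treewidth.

A width-3 tree decomposition is:
Bags: B1 = {3, 4, 5, 6}  B2 = {1, 3, 4, 6}  B3 = {2, 3, 4, 6}  B4 = {2, 3, 6, 7}  B5 = {1, 4, 6, 8}  B6 = {0, 2, 6, 7}
Tree: B1–B2, B1–B3, B3–B4, B2–B5, B4–B6
Every bag has size at most 4, so the width is 4 − 1 = 3 and tw(G) ≤ 3. Conversely, {0, 2, 6, 7} is a clique of size 4, and the vertices of any clique must share a bag in every tree decomposition; so some bag has ≥ 4 vertices and tw(G) ≥ 3. The upper and lower bounds meet at 3, so that is the treewidth.

3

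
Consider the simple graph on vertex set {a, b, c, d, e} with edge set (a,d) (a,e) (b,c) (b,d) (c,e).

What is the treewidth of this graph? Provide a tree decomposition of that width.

Treewidth 2.
One optimal decomposition is:
Bags: B1 = {b, c, e}  B2 = {a, b, e}  B3 = {a, b, d}
Tree: B1–B2, B2–B3

Each bag holds 3 vertices, so the decomposition has width 2, which upper-bounds the treewidth. For the lower bound, G contains the cycle b–c–e–a–d–b, so G is not a forest; only forests have treewidth ≤ 1, hence tw(G) ≥ 2. Therefore the treewidth is 2.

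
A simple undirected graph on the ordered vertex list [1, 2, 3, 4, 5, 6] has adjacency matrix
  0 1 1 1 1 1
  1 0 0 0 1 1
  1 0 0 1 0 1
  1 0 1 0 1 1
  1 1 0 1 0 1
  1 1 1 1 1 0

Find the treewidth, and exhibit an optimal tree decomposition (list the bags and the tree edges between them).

Treewidth 3.
Bags: B1 = {1, 4, 5, 6}  B2 = {1, 3, 4, 6}  B3 = {1, 2, 5, 6}
Tree: B1–B2, B1–B3

The largest bag has 4 vertices, giving width 3; this decomposition certifies tw(G) ≤ 3. Conversely, {1, 2, 5, 6} is a clique of size 4, and the vertices of any clique must share a bag in every tree decomposition; so some bag has ≥ 4 vertices and tw(G) ≥ 3. The upper and lower bounds meet at 3, so that is the treewidth.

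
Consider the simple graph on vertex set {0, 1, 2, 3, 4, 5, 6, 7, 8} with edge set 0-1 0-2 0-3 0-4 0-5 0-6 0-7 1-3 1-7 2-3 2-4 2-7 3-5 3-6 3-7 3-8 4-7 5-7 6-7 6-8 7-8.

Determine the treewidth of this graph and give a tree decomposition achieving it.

Treewidth 3.
Bags: B1 = {0, 2, 4, 7}  B2 = {0, 2, 3, 7}  B3 = {0, 1, 3, 7}  B4 = {0, 3, 6, 7}  B5 = {3, 6, 7, 8}  B6 = {0, 3, 5, 7}
Tree: B1–B2, B2–B3, B2–B4, B4–B5, B2–B6

Each bag holds 4 vertices, so the decomposition has width 3, which upper-bounds the treewidth. Conversely, {0, 1, 3, 7} is a clique of size 4, and the vertices of any clique must share a bag in every tree decomposition; so some bag has ≥ 4 vertices and tw(G) ≥ 3. Combining the bounds, tw(G) = 3.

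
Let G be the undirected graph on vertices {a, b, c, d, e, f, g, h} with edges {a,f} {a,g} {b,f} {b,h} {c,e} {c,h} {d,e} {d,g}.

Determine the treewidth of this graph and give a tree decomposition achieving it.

Treewidth 2.
One optimal decomposition is:
Bags: B1 = {b, f, h}  B2 = {a, f, h}  B3 = {a, g, h}  B4 = {d, g, h}  B5 = {d, e, h}  B6 = {c, e, h}
Tree: B1–B2, B2–B3, B3–B4, B4–B5, B5–B6

The largest bag has 3 vertices, giving width 2; this decomposition certifies tw(G) ≤ 2. For the lower bound, G contains the cycle h–b–f–a–g–d–e–c–h, so G is not a forest; only forests have treewidth ≤ 1, hence tw(G) ≥ 2. The upper and lower bounds meet at 2, so that is the treewidth.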